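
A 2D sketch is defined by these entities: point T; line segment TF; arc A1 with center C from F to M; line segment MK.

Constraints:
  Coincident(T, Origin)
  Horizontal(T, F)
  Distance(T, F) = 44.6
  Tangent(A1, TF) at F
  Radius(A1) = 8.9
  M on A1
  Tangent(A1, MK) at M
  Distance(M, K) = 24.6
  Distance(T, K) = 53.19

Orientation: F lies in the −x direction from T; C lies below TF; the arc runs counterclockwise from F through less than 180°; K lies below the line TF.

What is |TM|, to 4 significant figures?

54.01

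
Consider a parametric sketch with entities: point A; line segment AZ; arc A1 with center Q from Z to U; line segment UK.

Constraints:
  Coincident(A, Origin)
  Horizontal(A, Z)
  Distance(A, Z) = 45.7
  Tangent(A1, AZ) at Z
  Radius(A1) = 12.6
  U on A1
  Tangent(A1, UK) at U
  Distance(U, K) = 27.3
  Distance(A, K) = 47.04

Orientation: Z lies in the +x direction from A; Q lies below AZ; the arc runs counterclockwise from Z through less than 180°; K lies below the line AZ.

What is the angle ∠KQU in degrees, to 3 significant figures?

65.2°

A is at the origin; AZ is horizontal with |AZ| = 45.7 and Z on the +x side, so Z = (45.7, 0.00). A1 meets AZ tangentially, so QZ is at right angles to AZ, so Q = Z + (0, -12.6) = (45.7, -12.6). Since QU ⟂ UK (tangency), |QK| = √(12.6² + 27.3²) = 30.1 regardless of where U sits on A1. So K lies on both circle(A, 47.04) and circle(Q, 30.1); the below-AZ intersection is K = (28.6, -37.3). U is the foot of the tangent from K: U = (33.3, -10.4).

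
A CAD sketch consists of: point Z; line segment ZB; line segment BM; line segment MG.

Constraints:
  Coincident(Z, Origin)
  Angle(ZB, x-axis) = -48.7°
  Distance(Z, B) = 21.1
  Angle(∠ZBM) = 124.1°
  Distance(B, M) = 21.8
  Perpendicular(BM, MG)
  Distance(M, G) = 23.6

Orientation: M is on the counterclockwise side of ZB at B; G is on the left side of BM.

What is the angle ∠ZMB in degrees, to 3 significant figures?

27.5°

Z is at the origin; ZB runs at -48.7° with length 21.1, so B = 21.1·(cos -48.7°, sin -48.7°) = (13.9, -15.9). ∠ZBM = 124.1°, so BM runs at -48.7° + (180° − 124.1°) = 7.20° from the x-axis; with |BM| = 21.8, M = B + 21.8·(cos 7.20°, sin 7.20°) = (35.6, -13.1). Then cos ∠ZMB = MZ·MB / (|MZ||MB|), giving 27.5°.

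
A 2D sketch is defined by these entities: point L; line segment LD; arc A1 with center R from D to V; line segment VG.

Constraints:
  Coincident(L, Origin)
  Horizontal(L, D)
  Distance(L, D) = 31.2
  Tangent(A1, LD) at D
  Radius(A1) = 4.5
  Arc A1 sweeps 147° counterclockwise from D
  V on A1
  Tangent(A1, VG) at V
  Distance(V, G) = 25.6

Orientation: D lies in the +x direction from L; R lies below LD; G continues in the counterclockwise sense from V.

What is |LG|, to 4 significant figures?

54.91

On A1, D sits at bearing 90° from R; a 147° counterclockwise sweep puts V at bearing 237°, so V = R + 4.5·(cos 237°, sin 237°) = (28.75, -8.274). A1 meets VG tangentially, so RV is at right angles to VG, so VG runs along (−sin 237°, cos 237°); with |VG| = 25.6, G = (50.22, -22.22). Then |LG| = |G − L| = 54.91.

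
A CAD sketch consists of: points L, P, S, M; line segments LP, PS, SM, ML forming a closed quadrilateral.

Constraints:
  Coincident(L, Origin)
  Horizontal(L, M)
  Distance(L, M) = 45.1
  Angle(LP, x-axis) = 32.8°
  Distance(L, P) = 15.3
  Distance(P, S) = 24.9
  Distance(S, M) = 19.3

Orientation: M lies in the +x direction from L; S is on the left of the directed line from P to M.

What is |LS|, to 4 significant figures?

39.99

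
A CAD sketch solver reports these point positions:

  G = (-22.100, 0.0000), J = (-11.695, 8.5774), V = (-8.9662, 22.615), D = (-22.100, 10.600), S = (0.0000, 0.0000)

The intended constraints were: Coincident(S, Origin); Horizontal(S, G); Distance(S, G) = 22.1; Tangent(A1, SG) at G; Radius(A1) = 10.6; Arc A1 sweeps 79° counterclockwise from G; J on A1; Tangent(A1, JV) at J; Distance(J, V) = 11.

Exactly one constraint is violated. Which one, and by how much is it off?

Distance(J, V) = 11 — off by 3.30.

S = (0.00, 0.00) ✓; S.y = 0.00, G.y = 0.00 ✓; |SG| = 22.10 ✓; ∠(DG, GS) = 90.00° ✓; |DG| = 10.60 ✓; bearing(D→J) − bearing(D→G) = 79.00° ✓; |DJ| = 10.60 ✓; ∠(DJ, JV) = 90.00° ✓; |JV| = 14.30 ✗.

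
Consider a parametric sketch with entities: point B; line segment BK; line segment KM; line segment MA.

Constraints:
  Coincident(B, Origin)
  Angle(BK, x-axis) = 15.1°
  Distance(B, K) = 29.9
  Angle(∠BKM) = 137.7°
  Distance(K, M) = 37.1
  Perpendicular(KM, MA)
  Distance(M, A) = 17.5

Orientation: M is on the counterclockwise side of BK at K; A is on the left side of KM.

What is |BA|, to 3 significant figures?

59.3

B is at the origin; BK runs at 15.1° with length 29.9, so K = 29.9·(cos 15.1°, sin 15.1°) = (28.9, 7.79). ∠BKM = 137.7°, so KM runs at 15.1° + (180° − 137.7°) = 57.4° from the x-axis; with |KM| = 37.1, M = K + 37.1·(cos 57.4°, sin 57.4°) = (48.9, 39.0). The perpendicularity gives MA at right angles to KM; with |MA| = 17.5 on the left of KM, A = M + 17.5·(-0.842, 0.539) = (34.1, 48.5). Then |BA| = |A − B| = 59.3.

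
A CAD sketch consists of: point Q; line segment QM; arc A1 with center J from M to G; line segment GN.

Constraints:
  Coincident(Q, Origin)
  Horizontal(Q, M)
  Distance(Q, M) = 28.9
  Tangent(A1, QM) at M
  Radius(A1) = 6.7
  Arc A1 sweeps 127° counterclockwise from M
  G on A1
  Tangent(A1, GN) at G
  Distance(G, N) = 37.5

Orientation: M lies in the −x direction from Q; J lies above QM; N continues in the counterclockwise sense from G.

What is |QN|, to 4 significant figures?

61.50

Q is at the origin; QM is horizontal with |QM| = 28.9 and M on the −x side, so M = (-28.90, 0.000). A1 meets QM tangentially, so JM is at right angles to QM, so J = M + (0, 6.7) = (-28.90, 6.700). On A1, M sits at bearing -90° from J; a 127° counterclockwise sweep puts G at bearing 37°, so G = J + 6.7·(cos 37°, sin 37°) = (-23.55, 10.73). Since A1 is tangent to GN there, JG ⟂ GN, so GN runs along (−sin 37°, cos 37°); with |GN| = 37.5, N = (-46.12, 40.68). Then |QN| = |N − Q| = 61.50.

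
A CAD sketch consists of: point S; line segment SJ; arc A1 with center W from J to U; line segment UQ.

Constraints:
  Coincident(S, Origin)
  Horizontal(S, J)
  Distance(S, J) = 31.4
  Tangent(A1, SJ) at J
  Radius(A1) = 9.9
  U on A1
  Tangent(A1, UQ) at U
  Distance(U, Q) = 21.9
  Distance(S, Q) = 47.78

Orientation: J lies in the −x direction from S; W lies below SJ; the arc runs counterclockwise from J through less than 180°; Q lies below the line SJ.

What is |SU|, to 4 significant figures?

42.82

Checks: |WU| = 9.900 ✓; ∠(WU, UQ) = 90.00° ✓; |UQ| = 21.90 ✓; |SQ| = 47.78 ✓.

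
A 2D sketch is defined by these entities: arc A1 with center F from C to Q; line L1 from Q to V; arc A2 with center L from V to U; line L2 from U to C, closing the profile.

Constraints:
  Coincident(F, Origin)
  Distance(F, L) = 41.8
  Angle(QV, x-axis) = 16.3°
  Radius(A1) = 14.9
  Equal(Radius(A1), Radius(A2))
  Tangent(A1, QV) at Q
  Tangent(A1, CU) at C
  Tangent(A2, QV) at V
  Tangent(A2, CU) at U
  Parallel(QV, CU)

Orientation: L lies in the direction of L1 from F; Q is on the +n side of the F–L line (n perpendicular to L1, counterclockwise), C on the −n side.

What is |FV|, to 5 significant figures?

44.376

The slot axis is L1's direction at 16.3°, so u = (cos 16.3°, sin 16.3°) = (0.95981, 0.28067) and n = (−sin 16.3°, cos 16.3°) = (-0.28067, 0.95981). F is at the origin and L lies 41.8 along u from F, so L = 41.8·u = (40.120, 11.732). Tangency of A1 to both parallel lines with radius 14.9 puts Q and C at F ± 14.9·n: Q = (-4.1819, 14.301), C = (4.1819, -14.301). Equal radii place V and U the same way about L: V = L + 14.9·n = (35.938, 26.033), U = L − 14.9·n = (44.302, -2.5692). Then |FV| = |V − F| = 44.376.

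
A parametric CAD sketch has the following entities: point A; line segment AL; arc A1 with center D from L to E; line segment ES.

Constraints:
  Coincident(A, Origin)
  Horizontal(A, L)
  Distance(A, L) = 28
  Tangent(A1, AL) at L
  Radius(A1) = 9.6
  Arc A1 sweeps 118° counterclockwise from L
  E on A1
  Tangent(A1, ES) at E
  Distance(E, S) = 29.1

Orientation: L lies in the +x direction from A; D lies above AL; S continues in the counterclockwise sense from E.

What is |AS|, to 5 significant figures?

45.876

On A1, L sits at bearing -90° from D; a 118° counterclockwise sweep puts E at bearing 28°, so E = D + 9.6·(cos 28°, sin 28°) = (36.476, 14.107). Since A1 is tangent to ES there, DE ⟂ ES, so ES runs along (−sin 28°, cos 28°); with |ES| = 29.1, S = (22.815, 39.801). Then |AS| = |S − A| = 45.876.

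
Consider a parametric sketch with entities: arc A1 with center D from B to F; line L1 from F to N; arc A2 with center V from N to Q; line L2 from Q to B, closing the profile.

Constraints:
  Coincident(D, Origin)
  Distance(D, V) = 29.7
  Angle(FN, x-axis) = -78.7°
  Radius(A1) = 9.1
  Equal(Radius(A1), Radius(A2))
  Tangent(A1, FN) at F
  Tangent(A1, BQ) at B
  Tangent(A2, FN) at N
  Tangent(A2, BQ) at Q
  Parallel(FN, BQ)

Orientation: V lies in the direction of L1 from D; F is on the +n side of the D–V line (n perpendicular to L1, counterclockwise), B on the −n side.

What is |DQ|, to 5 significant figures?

31.063

The slot axis is L1's direction at -78.7°, so u = (cos -78.7°, sin -78.7°) = (0.19595, -0.98061) and n = (−sin -78.7°, cos -78.7°) = (0.98061, 0.19595). D is at the origin and V lies 29.7 along u from D, so V = 29.7·u = (5.8196, -29.124). Tangency of A1 to both parallel lines with radius 9.1 puts F and B at D ± 9.1·n: F = (8.9236, 1.7831), B = (-8.9236, -1.7831). Equal radii place N and Q the same way about V: N = V + 9.1·n = (14.743, -27.341), Q = V − 9.1·n = (-3.1040, -30.907). Then |DQ| = |Q − D| = 31.063.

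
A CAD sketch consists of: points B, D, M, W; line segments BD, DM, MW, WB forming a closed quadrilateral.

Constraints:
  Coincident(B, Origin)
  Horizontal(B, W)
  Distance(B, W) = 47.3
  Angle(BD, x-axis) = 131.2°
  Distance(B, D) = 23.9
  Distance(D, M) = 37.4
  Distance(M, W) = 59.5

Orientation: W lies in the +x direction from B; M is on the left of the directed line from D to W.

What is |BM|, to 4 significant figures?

46.71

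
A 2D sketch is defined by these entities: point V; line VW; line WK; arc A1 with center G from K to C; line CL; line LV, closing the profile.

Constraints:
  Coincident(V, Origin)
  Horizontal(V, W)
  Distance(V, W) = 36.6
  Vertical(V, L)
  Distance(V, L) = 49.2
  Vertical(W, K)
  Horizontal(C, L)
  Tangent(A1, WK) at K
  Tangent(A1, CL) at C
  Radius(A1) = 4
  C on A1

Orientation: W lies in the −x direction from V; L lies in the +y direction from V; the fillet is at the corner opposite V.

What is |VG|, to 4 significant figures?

55.73

VL is vertical with |VL| = 49.2 and L on the +y side, so L = (0.000, 49.20). The virtual corner opposite V is at (-36.60, 49.20). Tangency of A1 to WK means the radius GK is perpendicular to WK and A1 meets CL tangentially, so GC is at right angles to CL, with radius 4.0, so the center G sits 4.0 in from both sides at G = (-32.60, 45.20). Then |VG| = |G − V| = 55.73.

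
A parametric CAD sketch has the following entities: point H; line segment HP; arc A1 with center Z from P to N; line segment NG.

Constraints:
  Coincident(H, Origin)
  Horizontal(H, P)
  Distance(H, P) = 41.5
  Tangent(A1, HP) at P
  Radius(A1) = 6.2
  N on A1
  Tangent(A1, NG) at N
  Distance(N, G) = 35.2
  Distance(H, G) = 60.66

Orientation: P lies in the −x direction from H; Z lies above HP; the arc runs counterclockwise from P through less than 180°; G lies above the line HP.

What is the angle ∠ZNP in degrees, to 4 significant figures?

38.08°

Checks: |ZN| = 6.200 ✓; ∠(ZN, NG) = 90.00° ✓; |NG| = 35.20 ✓; |HG| = 60.66 ✓.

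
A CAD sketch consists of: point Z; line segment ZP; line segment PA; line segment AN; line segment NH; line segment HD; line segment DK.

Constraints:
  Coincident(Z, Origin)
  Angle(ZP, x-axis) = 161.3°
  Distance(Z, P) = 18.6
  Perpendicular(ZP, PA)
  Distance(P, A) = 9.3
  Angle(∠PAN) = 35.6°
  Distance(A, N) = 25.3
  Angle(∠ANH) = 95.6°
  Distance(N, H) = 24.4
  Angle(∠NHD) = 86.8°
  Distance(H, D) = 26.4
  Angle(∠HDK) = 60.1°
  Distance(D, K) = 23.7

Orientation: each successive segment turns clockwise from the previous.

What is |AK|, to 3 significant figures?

13.0

Z is at the origin; ZP runs at 161.3° with length 18.6, so P = (-17.6, 5.96). ZP ⟂ PA, so PA runs at 71.3°; with |PA| = 9.3, A = (-14.6, 14.8). ∠PAN = 35.6° gives AN at -73.1° from the x-axis; with |AN| = 25.3, N = (-7.28, -9.43). ∠ANH = 95.6° gives NH at -158° from the x-axis; with |NH| = 24.4, H = (-29.8, -18.8). ∠NHD = 86.8° gives HD at 109° from the x-axis; with |HD| = 26.4, D = (-38.5, 6.14). ∠HDK = 60.1° gives DK at -10.6° from the x-axis; with |DK| = 23.7, K = (-15.3, 1.78). Then |AK| = |K − A| = 13.0.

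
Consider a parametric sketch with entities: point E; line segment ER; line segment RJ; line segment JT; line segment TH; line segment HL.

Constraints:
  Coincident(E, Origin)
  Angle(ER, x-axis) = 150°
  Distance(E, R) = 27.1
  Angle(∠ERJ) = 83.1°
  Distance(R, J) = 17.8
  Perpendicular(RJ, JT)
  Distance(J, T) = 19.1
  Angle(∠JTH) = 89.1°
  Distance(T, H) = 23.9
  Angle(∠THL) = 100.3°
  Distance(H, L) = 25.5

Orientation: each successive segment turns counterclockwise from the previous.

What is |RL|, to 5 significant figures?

12.112

E is at the origin; ER runs at 150.0° with length 27.1, so R = (-23.469, 13.550). ∠ERJ = 83.1° gives RJ at -113.10° from the x-axis; with |RJ| = 17.8, J = (-30.453, -2.8228). RJ ⟂ JT, so JT runs at -23.100°; with |JT| = 19.1, T = (-12.884, -10.316). ∠JTH = 89.1° gives TH at 67.800° from the x-axis; with |TH| = 23.9, H = (-3.8539, 11.812). ∠THL = 100.3° gives HL at 147.50° from the x-axis; with |HL| = 25.5, L = (-25.360, 25.513). Then |RL| = |L − R| = 12.112.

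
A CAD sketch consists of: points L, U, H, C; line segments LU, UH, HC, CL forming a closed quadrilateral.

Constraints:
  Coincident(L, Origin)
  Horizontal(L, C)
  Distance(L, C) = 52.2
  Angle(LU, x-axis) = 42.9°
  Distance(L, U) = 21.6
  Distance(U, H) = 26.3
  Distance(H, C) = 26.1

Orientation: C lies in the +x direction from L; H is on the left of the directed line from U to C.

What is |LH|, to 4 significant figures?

46.90

Checks: L.y = 0.00, C.y = 0.00 ✓; |UH| = 26.30 ✓; |HC| = 26.10 ✓.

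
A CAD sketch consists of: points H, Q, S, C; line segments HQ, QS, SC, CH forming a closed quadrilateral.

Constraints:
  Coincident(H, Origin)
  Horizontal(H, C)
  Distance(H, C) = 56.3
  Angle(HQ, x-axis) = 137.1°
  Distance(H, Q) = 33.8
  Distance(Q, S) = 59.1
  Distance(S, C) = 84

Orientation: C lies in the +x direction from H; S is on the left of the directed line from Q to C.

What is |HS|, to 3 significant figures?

71.2

Checks: |QS| = 59.10 ✓; |SC| = 84.00 ✓.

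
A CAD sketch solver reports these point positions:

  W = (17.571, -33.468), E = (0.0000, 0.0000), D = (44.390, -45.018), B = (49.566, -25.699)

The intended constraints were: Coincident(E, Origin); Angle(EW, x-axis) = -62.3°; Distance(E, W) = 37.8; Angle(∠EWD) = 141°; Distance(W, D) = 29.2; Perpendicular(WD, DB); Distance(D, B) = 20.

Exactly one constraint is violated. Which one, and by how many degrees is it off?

Perpendicular(WD, DB) — off by 8.30°.

E = (0.00, 0.00) ✓; EW at -62.30° ✓; |EW| = 37.80 ✓; ∠EWD = 141.0° ✓; |WD| = 29.20 ✓; ∠(WD, DB) = 98.30° ✗; |DB| = 20.00 ✓.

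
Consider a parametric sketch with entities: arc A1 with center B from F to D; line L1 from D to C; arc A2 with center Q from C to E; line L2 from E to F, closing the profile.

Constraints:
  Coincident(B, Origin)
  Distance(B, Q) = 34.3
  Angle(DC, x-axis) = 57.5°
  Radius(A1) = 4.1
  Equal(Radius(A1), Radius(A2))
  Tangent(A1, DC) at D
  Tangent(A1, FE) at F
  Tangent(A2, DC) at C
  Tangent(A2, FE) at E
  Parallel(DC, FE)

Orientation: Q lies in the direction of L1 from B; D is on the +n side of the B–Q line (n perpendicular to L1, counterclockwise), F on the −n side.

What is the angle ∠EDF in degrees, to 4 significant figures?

76.55°

Tangency of A1 to both parallel lines with radius 4.1 puts D and F at B ± 4.1·n: D = (-3.458, 2.203), F = (3.458, -2.203). Equal radii place C and E the same way about Q: C = Q + 4.1·n = (14.97, 31.13), E = Q − 4.1·n = (21.89, 26.73). Then cos ∠EDF = DE·DF / (|DE||DF|), giving 76.55°.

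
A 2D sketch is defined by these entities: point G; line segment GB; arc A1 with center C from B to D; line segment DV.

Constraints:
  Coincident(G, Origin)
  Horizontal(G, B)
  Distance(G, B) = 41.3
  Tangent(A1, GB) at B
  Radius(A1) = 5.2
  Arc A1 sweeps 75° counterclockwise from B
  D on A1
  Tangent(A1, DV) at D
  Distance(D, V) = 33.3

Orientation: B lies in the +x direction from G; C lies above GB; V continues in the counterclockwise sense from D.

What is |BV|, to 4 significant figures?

38.52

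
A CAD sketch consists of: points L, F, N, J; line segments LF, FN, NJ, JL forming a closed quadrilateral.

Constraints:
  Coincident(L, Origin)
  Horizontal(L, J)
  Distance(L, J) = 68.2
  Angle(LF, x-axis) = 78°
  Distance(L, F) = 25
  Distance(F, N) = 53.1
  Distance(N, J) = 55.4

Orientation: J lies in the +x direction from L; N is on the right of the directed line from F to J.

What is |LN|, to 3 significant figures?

33.1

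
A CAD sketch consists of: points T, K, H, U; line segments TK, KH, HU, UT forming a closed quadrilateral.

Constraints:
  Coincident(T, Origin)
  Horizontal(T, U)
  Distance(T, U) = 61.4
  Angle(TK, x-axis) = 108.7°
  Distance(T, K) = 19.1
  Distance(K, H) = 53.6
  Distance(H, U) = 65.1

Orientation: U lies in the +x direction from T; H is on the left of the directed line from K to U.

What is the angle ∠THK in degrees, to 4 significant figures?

15.03°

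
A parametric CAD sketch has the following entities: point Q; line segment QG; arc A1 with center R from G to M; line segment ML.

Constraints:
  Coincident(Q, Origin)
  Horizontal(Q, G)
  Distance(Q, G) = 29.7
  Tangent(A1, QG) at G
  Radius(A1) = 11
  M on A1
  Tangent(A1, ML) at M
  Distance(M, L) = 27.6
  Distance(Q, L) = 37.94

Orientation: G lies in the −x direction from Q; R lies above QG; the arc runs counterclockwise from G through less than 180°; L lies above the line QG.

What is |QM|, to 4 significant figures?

20.84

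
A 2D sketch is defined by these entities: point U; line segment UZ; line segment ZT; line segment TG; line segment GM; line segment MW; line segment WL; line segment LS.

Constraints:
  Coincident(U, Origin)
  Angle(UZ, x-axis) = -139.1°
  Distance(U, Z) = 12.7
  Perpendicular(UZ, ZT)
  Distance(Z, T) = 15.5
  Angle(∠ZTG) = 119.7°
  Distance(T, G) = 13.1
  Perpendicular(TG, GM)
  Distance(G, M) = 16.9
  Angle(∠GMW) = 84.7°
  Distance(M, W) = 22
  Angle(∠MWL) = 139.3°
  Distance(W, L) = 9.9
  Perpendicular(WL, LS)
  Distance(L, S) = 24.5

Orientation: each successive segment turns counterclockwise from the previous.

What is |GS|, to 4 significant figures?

14.51

∠MWL = 139.3° gives WL at -122.8° from the x-axis; with |WL| = 9.9, L = (-16.34, -15.48). WL is perpendicular to LS, so LS runs at -32.80°; with |LS| = 24.5, S = (4.254, -28.75). Then |GS| = |S − G| = 14.51.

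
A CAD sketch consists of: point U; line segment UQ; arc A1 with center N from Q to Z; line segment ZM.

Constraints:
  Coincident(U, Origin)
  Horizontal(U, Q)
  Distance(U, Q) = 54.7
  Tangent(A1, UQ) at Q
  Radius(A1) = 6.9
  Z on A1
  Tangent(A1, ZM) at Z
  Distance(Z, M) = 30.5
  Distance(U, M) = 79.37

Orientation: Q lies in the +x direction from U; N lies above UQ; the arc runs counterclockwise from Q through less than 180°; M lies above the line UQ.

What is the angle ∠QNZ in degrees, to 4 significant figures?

68.50°

Checks: |NZ| = 6.900 ✓; ∠(NZ, ZM) = 90.00° ✓; |ZM| = 30.50 ✓; |UM| = 79.37 ✓.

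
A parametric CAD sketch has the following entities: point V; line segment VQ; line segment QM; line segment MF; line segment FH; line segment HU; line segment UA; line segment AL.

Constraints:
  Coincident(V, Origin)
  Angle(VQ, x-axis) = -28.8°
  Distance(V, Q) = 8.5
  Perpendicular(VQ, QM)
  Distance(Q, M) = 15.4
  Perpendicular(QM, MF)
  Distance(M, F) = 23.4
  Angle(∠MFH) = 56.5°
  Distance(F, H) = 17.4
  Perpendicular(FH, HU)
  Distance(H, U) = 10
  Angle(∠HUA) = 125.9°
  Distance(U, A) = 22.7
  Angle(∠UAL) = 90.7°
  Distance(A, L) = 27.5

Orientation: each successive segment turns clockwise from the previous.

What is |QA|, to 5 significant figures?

29.437

V is at the origin; VQ runs at -28.8° with length 8.5, so Q = (7.4486, -4.0949). VQ is perpendicular to QM, so QM runs at -118.80°; with |QM| = 15.4, M = (0.029600, -17.590). QM is perpendicular to MF, so MF runs at 151.20°; with |MF| = 23.4, F = (-20.476, -6.3170). ∠MFH = 56.5° gives FH at 27.700° from the x-axis; with |FH| = 17.4, H = (-5.0701, 1.7713). FH is perpendicular to HU, so HU runs at -62.300°; with |HU| = 10.0, U = (-0.42171, -7.0827). ∠HUA = 125.9° gives UA at -116.40° from the x-axis; with |UA| = 22.7, A = (-10.515, -27.415). Then |QA| = |A − Q| = 29.437.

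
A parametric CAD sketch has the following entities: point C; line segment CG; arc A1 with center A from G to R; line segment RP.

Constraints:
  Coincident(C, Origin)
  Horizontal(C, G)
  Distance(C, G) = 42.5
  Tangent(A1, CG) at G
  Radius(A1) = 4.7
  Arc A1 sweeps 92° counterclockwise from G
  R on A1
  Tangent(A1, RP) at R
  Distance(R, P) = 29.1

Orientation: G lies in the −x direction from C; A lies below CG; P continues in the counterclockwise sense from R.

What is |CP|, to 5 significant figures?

57.316

On A1, G sits at bearing 90° from A; a 92° counterclockwise sweep puts R at bearing 182°, so R = A + 4.7·(cos 182°, sin 182°) = (-47.197, -4.8640). Tangency of A1 to RP means the radius AR is perpendicular to RP, so RP runs along (−sin 182°, cos 182°); with |RP| = 29.1, P = (-46.182, -33.946). Then |CP| = |P − C| = 57.316.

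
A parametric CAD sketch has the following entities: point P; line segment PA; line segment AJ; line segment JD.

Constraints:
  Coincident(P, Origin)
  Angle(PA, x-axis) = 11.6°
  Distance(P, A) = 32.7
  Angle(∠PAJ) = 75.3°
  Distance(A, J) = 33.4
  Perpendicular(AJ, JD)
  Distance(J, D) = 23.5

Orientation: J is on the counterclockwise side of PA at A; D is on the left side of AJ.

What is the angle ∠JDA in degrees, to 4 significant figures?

54.87°

P is at the origin; PA runs at 11.6° with length 32.7, so A = 32.7·(cos 11.6°, sin 11.6°) = (32.03, 6.575). ∠PAJ = 75.3°, so AJ runs at 11.6° + (180° − 75.3°) = 116.3° from the x-axis; with |AJ| = 33.4, J = A + 33.4·(cos 116.3°, sin 116.3°) = (17.23, 36.52). The perpendicularity gives JD at right angles to AJ; with |JD| = 23.5 on the left of AJ, D = J + 23.5·(-0.8965, -0.4431) = (-3.834, 26.11). Then cos ∠JDA = DJ·DA / (|DJ||DA|), giving 54.87°.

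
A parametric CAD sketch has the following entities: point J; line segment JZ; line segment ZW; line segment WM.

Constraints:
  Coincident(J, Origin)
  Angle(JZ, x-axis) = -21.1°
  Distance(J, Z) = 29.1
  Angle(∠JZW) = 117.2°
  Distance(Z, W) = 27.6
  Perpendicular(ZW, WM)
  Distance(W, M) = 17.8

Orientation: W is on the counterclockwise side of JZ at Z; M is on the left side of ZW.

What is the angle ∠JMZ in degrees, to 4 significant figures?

44.00°

J is at the origin; JZ runs at -21.1° with length 29.1, so Z = 29.1·(cos -21.1°, sin -21.1°) = (27.15, -10.48). ∠JZW = 117.2°, so ZW runs at -21.1° + (180° − 117.2°) = 41.70° from the x-axis; with |ZW| = 27.6, W = Z + 27.6·(cos 41.70°, sin 41.70°) = (47.76, 7.884). ZW ⟂ WM; with |WM| = 17.8 on the left of ZW, M = W + 17.8·(-0.6652, 0.7466) = (35.92, 21.17). Then cos ∠JMZ = MJ·MZ / (|MJ||MZ|), giving 44.00°.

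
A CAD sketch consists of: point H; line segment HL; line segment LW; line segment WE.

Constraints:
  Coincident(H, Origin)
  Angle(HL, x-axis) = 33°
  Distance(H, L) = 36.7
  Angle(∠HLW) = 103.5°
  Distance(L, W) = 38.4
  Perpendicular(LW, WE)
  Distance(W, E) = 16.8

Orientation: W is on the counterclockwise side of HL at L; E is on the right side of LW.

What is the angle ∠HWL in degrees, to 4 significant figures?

37.23°

H is at the origin; HL runs at 33.0° with length 36.7, so L = 36.7·(cos 33.0°, sin 33.0°) = (30.78, 19.99). ∠HLW = 103.5°, so LW runs at 33.0° + (180° − 103.5°) = 109.5° from the x-axis; with |LW| = 38.4, W = L + 38.4·(cos 109.5°, sin 109.5°) = (17.96, 56.19). Then cos ∠HWL = WH·WL / (|WH||WL|), giving 37.23°.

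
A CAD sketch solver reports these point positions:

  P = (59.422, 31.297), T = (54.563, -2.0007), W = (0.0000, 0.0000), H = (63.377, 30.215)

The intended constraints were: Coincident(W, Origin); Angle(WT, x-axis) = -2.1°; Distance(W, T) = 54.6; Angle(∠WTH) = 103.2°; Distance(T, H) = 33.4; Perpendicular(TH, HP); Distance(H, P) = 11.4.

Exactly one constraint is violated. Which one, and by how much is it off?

Distance(H, P) = 11.4 — off by 7.30.

W = (0.00, 0.00) ✓; WT at -2.100° ✓; |WT| = 54.60 ✓; ∠WTH = 103.2° ✓; |TH| = 33.40 ✓; ∠(TH, HP) = 90.00° ✓; |HP| = 4.100 ✗.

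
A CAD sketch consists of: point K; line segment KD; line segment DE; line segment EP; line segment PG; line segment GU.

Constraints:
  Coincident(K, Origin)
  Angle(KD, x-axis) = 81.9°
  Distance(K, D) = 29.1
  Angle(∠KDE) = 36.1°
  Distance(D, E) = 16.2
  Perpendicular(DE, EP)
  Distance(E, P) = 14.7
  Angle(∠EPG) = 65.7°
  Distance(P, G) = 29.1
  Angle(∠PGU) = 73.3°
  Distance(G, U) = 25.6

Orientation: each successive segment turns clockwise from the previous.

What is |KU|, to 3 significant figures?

37.8

K is at the origin; KD runs at 81.9° with length 29.1, so D = (4.10, 28.8). ∠KDE = 36.1° gives DE at -62.0° from the x-axis; with |DE| = 16.2, E = (11.7, 14.5). DE ⟂ EP, so EP runs at -152°; with |EP| = 14.7, P = (-1.27, 7.60). ∠EPG = 65.7° gives PG at 93.7° from the x-axis; with |PG| = 29.1, G = (-3.15, 36.6). ∠PGU = 73.3° gives GU at -13.0° from the x-axis; with |GU| = 25.6, U = (21.8, 30.9). Then |KU| = |U − K| = 37.8.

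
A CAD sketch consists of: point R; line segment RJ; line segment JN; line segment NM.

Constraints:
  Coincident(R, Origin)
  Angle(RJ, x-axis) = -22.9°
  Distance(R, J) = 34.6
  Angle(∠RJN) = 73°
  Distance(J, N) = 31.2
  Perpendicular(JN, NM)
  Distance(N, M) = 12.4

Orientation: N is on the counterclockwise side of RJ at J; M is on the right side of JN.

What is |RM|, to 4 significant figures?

50.14

∠RJN = 73.0°, so JN runs at -22.9° + (180° − 73.0°) = 84.10° from the x-axis; with |JN| = 31.2, N = J + 31.2·(cos 84.10°, sin 84.10°) = (35.08, 17.57). The perpendicularity gives NM at right angles to JN; with |NM| = 12.4 on the right of JN, M = N + 12.4·(0.9947, -0.1028) = (47.41, 16.30). Then |RM| = |M − R| = 50.14.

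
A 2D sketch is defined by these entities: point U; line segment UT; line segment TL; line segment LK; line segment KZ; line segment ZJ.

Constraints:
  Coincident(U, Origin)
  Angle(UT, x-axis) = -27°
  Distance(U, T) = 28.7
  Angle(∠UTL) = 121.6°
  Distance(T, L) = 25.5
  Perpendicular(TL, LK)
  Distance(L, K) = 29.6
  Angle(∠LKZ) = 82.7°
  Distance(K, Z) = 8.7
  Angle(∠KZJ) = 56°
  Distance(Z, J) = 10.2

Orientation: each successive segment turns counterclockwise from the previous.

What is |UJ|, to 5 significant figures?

38.809

U is at the origin; UT runs at -27.0° with length 28.7, so T = (25.572, -13.030). ∠UTL = 121.6° gives TL at 31.400° from the x-axis; with |TL| = 25.5, L = (47.337, 0.25622). TL ⟂ LK, so LK runs at 121.40°; with |LK| = 29.6, K = (31.916, 25.521). ∠LKZ = 82.7° gives KZ at -141.30° from the x-axis; with |KZ| = 8.7, Z = (25.126, 20.082). ∠KZJ = 56.0° gives ZJ at -17.300° from the x-axis; with |ZJ| = 10.2, J = (34.864, 17.048). Then |UJ| = |J − U| = 38.809.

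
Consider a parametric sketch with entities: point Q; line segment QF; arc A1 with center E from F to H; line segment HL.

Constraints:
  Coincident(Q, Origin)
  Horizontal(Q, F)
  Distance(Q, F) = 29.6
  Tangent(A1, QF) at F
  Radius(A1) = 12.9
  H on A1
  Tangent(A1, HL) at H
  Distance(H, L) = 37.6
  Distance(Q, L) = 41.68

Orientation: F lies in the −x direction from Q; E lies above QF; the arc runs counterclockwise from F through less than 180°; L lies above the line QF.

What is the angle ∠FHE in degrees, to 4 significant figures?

57.40°

Q is at the origin; QF is horizontal with |QF| = 29.6 and F on the −x side, so F = (-29.60, 0.000). Since A1 is tangent to QF there, EF ⟂ QF, so E = F + (0, 12.9) = (-29.60, 12.90). Since EH ⟂ HL (tangency), |EL| = √(12.9² + 37.6²) = 39.75 regardless of where H sits on A1. So L lies on both circle(Q, 41.68) and circle(E, 39.75); the above-QF intersection is L = (-2.123, 41.63). H is the foot of the tangent from L: H = (-17.89, 7.491).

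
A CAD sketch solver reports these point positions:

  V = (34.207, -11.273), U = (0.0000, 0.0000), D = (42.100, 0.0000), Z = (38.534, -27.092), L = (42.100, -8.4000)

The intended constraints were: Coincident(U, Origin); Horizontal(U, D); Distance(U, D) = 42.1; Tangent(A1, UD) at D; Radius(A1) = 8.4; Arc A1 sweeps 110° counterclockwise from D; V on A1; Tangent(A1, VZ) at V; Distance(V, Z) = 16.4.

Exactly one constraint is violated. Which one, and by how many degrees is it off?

Tangent(A1, VZ) at V — off by 4.70°.

U = (0.00, 0.00) ✓; U.y = 0.00, D.y = 0.00 ✓; |UD| = 42.10 ✓; ∠(LD, DU) = 90.00° ✓; |LD| = 8.400 ✓; bearing(L→V) − bearing(L→D) = 110.0° ✓; |LV| = 8.400 ✓; ∠(LV, VZ) = 94.70° ✗; |VZ| = 16.40 ✓.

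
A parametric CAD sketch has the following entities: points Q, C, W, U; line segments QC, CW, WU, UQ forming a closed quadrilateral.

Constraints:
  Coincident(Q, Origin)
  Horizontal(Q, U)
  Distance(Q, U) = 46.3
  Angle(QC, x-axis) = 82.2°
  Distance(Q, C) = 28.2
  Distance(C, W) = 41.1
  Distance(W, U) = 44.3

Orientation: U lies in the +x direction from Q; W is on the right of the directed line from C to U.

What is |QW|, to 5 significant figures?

13.755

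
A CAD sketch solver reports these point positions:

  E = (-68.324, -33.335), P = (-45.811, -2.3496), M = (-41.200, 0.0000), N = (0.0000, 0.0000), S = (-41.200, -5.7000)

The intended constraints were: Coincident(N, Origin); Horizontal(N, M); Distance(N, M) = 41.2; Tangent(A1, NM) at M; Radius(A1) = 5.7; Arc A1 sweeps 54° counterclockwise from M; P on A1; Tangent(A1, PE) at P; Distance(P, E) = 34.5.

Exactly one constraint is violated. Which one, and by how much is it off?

Distance(P, E) = 34.5 — off by 3.80.

N = (0.00, 0.00) ✓; N.y = 0.00, M.y = 0.00 ✓; |NM| = 41.20 ✓; ∠(SM, MN) = 90.00° ✓; |SM| = 5.700 ✓; bearing(S→P) − bearing(S→M) = 54.00° ✓; |SP| = 5.700 ✓; ∠(SP, PE) = 90.00° ✓; |PE| = 38.30 ✗.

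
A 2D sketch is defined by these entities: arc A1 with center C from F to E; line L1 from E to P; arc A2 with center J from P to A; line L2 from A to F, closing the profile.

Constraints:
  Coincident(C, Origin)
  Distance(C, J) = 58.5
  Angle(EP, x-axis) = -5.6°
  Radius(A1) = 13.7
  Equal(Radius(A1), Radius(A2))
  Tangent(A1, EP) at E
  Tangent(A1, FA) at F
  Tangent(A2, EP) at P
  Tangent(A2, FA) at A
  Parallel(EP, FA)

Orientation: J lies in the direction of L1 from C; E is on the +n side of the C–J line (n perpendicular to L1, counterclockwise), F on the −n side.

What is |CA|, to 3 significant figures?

60.1

The slot axis is L1's direction at -5.6°, so u = (cos -5.6°, sin -5.6°) = (0.995, -0.0976) and n = (−sin -5.6°, cos -5.6°) = (0.0976, 0.995). C is at the origin and J lies 58.5 along u from C, so J = 58.5·u = (58.2, -5.71). Tangency of A1 to both parallel lines with radius 13.7 puts E and F at C ± 13.7·n: E = (1.34, 13.6), F = (-1.34, -13.6). Equal radii place P and A the same way about J: P = J + 13.7·n = (59.6, 7.93), A = J − 13.7·n = (56.9, -19.3). Then |CA| = |A − C| = 60.1.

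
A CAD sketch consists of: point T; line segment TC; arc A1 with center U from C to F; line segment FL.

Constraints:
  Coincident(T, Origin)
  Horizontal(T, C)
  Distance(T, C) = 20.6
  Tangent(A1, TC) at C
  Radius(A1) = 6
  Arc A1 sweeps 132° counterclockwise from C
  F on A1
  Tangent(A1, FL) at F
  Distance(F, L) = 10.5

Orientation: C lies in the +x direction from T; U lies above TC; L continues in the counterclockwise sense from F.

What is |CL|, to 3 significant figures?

18.0

T is at the origin; T and C share the same y with |TC| = 20.6 and C on the +x side, so C = (20.6, 0.00). A1 meets TC tangentially, so UC is at right angles to TC, so U = C + (0, 6) = (20.6, 6.00). On A1, C sits at bearing -90° from U; a 132° counterclockwise sweep puts F at bearing 42°, so F = U + 6.0·(cos 42°, sin 42°) = (25.1, 10.0). Tangency of A1 to FL means the radius UF is perpendicular to FL, so FL runs along (−sin 42°, cos 42°); with |FL| = 10.5, L = (18.0, 17.8). Then |CL| = |L − C| = 18.0.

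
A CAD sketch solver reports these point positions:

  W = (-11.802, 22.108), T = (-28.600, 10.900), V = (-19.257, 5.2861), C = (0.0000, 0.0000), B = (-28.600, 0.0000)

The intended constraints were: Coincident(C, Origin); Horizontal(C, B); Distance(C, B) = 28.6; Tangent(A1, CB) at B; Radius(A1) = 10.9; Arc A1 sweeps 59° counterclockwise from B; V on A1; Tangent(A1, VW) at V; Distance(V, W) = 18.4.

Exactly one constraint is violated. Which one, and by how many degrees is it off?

Tangent(A1, VW) at V — off by 7.10°.

C = (0.00, 0.00) ✓; C.y = 0.00, B.y = 0.00 ✓; |CB| = 28.60 ✓; ∠(TB, BC) = 90.00° ✓; |TB| = 10.90 ✓; bearing(T→V) − bearing(T→B) = 59.00° ✓; |TV| = 10.90 ✓; ∠(TV, VW) = 82.90° ✗; |VW| = 18.40 ✓.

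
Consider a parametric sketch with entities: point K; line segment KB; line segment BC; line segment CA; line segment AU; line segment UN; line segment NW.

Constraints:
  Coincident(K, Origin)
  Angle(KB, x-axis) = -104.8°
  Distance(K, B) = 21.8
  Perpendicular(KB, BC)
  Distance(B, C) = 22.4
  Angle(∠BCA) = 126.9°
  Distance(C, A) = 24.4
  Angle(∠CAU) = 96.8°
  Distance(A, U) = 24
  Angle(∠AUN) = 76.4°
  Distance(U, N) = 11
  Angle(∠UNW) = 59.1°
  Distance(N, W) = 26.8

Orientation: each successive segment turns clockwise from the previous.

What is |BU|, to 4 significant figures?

41.12

K is at the origin; KB runs at -104.8° with length 21.8, so B = (-5.569, -21.08). The perpendicularity gives BC at right angles to KB, so BC runs at 165.2°; with |BC| = 22.4, C = (-27.23, -15.35). ∠BCA = 126.9° gives CA at 112.1° from the x-axis; with |CA| = 24.4, A = (-36.41, 7.253). ∠CAU = 96.8° gives AU at 28.90° from the x-axis; with |AU| = 24.0, U = (-15.39, 18.85). Then |BU| = |U − B| = 41.12.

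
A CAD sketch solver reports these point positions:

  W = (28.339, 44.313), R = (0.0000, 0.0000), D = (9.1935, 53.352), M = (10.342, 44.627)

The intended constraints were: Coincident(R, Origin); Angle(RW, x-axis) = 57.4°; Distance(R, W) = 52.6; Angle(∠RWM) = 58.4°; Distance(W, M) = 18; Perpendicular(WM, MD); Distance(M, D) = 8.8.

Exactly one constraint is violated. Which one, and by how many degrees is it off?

Perpendicular(WM, MD) — off by 8.50°.

R = (0.00, 0.00) ✓; RW at 57.40° ✓; |RW| = 52.60 ✓; ∠RWM = 58.40° ✓; |WM| = 18.00 ✓; ∠(WM, MD) = 81.50° ✗; |MD| = 8.800 ✓.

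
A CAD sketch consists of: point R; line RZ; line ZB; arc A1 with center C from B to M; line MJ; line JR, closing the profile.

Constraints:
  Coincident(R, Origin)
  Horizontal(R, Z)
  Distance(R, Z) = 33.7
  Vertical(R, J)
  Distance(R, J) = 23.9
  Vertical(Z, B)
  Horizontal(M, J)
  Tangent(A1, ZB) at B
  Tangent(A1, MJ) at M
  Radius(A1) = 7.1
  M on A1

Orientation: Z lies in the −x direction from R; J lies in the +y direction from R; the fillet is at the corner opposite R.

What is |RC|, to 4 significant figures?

31.46

R is at the origin; RZ is horizontal with |RZ| = 33.7 and Z on the −x side, so Z = (-33.70, 0.000). RJ is vertical with |RJ| = 23.9 and J on the +y side, so J = (0.000, 23.90). The virtual corner opposite R is at (-33.70, 23.90). The tangent condition forces CB to be normal to ZB and A1 meets MJ tangentially, so CM is at right angles to MJ, with radius 7.1, so the center C sits 7.1 in from both sides at C = (-26.60, 16.80). Then |RC| = |C − R| = 31.46.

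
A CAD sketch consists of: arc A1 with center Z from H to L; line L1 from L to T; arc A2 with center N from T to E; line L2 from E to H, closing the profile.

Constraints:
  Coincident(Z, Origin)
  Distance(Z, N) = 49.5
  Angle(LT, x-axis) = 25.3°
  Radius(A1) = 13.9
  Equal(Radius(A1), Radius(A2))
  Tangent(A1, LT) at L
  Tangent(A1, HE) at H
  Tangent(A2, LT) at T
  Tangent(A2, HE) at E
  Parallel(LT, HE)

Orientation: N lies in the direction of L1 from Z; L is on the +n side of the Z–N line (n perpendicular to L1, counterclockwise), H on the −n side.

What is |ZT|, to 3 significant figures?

51.4

The slot axis is L1's direction at 25.3°, so u = (cos 25.3°, sin 25.3°) = (0.904, 0.427) and n = (−sin 25.3°, cos 25.3°) = (-0.427, 0.904). Z is at the origin and N lies 49.5 along u from Z, so N = 49.5·u = (44.8, 21.2). Tangency of A1 to both parallel lines with radius 13.9 puts L and H at Z ± 13.9·n: L = (-5.94, 12.6), H = (5.94, -12.6). Equal radii place T and E the same way about N: T = N + 13.9·n = (38.8, 33.7), E = N − 13.9·n = (50.7, 8.59). Then |ZT| = |T − Z| = 51.4.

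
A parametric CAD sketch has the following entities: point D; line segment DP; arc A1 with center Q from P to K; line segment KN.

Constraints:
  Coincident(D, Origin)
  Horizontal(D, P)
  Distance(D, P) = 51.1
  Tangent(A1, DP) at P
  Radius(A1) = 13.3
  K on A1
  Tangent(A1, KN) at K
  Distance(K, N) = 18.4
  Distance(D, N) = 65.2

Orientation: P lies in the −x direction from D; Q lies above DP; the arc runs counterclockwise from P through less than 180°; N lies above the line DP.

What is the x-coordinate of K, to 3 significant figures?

-41.6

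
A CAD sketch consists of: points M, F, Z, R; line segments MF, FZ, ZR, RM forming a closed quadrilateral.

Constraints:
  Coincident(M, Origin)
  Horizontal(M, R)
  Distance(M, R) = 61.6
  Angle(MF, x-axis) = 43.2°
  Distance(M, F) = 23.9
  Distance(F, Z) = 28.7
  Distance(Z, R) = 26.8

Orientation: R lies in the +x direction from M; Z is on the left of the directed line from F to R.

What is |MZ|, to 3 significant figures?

50.5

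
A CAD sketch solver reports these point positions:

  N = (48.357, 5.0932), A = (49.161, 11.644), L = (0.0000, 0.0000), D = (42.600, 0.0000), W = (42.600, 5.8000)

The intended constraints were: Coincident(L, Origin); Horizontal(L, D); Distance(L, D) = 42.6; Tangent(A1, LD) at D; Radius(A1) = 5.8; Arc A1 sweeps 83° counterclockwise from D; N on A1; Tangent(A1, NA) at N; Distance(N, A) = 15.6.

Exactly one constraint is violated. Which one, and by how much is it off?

Distance(N, A) = 15.6 — off by 9.00.

L = (0.00, 0.00) ✓; L.y = 0.00, D.y = 0.00 ✓; |LD| = 42.60 ✓; ∠(WD, DL) = 90.00° ✓; |WD| = 5.800 ✓; bearing(W→N) − bearing(W→D) = 83.00° ✓; |WN| = 5.800 ✓; ∠(WN, NA) = 90.00° ✓; |NA| = 6.600 ✗.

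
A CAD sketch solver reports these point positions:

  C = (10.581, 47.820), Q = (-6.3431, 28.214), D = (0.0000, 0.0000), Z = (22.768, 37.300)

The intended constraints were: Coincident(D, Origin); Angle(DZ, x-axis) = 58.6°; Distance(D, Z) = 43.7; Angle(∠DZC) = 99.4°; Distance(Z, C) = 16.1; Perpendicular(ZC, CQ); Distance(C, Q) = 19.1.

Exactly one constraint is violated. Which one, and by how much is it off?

Distance(C, Q) = 19.1 — off by 6.80.

D = (0.00, 0.00) ✓; DZ at 58.60° ✓; |DZ| = 43.70 ✓; ∠DZC = 99.40° ✓; |ZC| = 16.10 ✓; ∠(ZC, CQ) = 90.00° ✓; |CQ| = 25.90 ✗.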